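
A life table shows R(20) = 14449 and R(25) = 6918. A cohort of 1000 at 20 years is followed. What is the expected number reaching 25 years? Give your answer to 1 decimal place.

The relevant probability is 6918/14449 = 0.478787.
Expected number = 1000 × 0.478787 = 478.8.

478.8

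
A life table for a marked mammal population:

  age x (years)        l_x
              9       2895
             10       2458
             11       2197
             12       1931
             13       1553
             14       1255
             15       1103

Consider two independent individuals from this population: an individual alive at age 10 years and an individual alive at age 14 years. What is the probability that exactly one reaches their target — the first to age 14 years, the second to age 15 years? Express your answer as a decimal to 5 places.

0.49198

p₁ = l_14/l_10 = 1255/2458 = 0.510578; p₂ = l_15/l_14 = 1103/1255 = 0.878884.
P(exactly one) = p₁(1−p₂) + (1−p₁)p₂ = 0.061839 + 0.430145 = 0.491984.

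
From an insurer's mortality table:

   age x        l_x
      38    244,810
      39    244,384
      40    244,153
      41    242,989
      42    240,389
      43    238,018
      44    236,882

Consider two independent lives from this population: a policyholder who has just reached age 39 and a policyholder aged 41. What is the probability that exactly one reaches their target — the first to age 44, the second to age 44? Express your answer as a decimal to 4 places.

p₁ = l_44/l_39 = 236,882/244,384 = 0.969302; p₂ = l_44/l_41 = 236,882/242,989 = 0.974867.
P(exactly one) = p₁(1−p₂) + (1−p₁)p₂ = 0.024361 + 0.029926 = 0.054288.

0.0543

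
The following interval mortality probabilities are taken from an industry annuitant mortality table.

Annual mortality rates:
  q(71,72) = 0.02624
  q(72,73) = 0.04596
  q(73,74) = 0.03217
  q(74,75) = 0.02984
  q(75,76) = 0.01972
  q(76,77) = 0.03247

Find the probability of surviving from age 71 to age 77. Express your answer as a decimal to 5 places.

Chaining the interval survival probabilities: (1 − 0.02624) × (1 − 0.04596) × (1 − 0.03217) × (1 − 0.02984) × (1 − 0.01972) × (1 − 0.03247).
= 0.97376 × 0.95404 × 0.96783 × 0.97016 × 0.98028 × 0.96753 = 0.827324.

0.82732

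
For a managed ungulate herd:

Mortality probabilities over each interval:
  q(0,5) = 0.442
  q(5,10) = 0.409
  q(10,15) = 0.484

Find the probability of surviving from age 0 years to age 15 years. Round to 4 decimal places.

The overall survival probability is (1 − 0.442) × (1 − 0.409) × (1 − 0.484).
= 0.558 × 0.591 × 0.516 = 0.170165.

0.1702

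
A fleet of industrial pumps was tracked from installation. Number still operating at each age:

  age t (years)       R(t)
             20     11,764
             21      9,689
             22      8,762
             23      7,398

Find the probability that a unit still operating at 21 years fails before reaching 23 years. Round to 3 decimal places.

0.236

P(fail before 23 | operational at 21) = 1 − R(23)/R(21) = 1 − 7,398/9,689 = (2,291)/9,689 = 0.236454.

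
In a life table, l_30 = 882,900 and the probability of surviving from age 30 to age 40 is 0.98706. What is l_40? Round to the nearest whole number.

871475

l_40 = l_30 × p = 882,900 × 0.98706 = 871475.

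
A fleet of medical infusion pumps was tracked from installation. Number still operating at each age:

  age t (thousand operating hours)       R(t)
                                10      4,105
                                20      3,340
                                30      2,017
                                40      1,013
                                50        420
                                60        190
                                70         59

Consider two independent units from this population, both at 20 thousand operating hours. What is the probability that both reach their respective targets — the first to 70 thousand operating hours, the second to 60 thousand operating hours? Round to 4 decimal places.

0.0010

p₁ = R(70)/R(20) = 59/3,340 = 0.017665; p₂ = R(60)/R(20) = 190/3,340 = 0.056886.
P(both) = p₁ × p₂ = 0.017665 × 0.056886 = 0.001005.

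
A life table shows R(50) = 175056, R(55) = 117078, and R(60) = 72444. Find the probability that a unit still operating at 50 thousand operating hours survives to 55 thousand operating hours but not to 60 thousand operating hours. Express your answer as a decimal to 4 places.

0.2550

This is the probability of reaching 55 but not 60, conditional on being operational at 50: (R(55) − R(60)) / R(50).
= (117078 − 72444) / 175056 = 44634 / 175056 = 0.254970.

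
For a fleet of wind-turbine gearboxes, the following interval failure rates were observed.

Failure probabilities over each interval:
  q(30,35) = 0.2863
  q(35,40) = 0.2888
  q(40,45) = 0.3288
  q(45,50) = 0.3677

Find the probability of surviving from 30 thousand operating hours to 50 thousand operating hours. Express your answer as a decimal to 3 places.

Survival from 30 to 50 is the product of surviving each interval: (1 − 0.2863) × (1 − 0.2888) × (1 − 0.3288) × (1 − 0.3677).
= 0.7137 × 0.7112 × 0.6712 × 0.6323 = 0.215418.

0.215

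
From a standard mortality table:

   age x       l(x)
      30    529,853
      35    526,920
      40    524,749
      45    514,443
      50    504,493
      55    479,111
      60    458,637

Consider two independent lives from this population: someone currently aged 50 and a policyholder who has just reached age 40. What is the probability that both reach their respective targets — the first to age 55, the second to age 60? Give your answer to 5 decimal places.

0.83004

p₁ = l(55)/l(50) = 479,111/504,493 = 0.949688; p₂ = l(60)/l(40) = 458,637/524,749 = 0.874012.
P(both) = p₁ × p₂ = 0.949688 × 0.874012 = 0.830039.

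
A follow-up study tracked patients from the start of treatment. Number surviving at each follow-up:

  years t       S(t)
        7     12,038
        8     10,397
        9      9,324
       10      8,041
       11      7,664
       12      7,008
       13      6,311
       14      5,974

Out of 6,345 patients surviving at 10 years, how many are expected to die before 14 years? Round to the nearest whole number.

The relevant probability is 1 − 5,974/8,041 = 0.257058.
Expected number = 6,345 × 0.257058 = 1631.

1631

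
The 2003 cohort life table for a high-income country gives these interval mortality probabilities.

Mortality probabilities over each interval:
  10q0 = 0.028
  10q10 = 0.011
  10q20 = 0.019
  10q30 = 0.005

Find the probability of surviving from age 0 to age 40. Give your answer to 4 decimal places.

Survival from 0 to 40 is the product of surviving each interval: (1 − 0.028) × (1 − 0.011) × (1 − 0.019) × (1 − 0.005).
= 0.972 × 0.989 × 0.981 × 0.995 = 0.938328.

0.9383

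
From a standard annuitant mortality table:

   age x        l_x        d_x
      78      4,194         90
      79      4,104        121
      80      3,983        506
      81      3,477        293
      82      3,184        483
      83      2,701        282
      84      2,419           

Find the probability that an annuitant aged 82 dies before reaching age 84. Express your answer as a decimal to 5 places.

0.24026

P(die before 84 | alive at 82) = 1 − l_84/l_82 = 1 − 2,419/3,184 = (765)/3,184 = 0.240264.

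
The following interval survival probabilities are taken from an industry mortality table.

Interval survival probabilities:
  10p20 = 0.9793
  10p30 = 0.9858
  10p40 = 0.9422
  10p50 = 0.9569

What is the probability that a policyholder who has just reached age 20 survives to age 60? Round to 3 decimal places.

0.870

Survival from 20 to 60 is the product of surviving each interval: 0.9793 × 0.9858 × 0.9422 × 0.9569.
= 0.870391.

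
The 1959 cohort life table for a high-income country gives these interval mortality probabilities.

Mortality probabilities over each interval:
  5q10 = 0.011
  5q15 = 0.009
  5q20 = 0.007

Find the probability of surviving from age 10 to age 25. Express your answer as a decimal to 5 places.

0.97324

Chaining the interval survival probabilities: (1 − 0.011) × (1 − 0.009) × (1 − 0.007).
= 0.989 × 0.991 × 0.993 = 0.973238.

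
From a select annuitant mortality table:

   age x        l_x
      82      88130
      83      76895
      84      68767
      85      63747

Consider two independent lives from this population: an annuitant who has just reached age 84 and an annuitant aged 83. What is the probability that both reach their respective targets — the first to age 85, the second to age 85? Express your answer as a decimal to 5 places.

0.76850

p₁ = l_85/l_84 = 63747/68767 = 0.927000; p₂ = l_85/l_83 = 63747/76895 = 0.829014.
P(both) = p₁ × p₂ = 0.927000 × 0.829014 = 0.768496.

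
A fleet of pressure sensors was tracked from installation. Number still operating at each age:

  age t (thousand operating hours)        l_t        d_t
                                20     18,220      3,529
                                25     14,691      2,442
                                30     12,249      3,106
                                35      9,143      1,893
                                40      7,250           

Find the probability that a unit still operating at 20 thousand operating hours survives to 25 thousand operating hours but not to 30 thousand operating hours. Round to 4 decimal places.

This is the probability of reaching 25 but not 30, conditional on being operational at 20: (l_25 − l_30) / l_20.
= (14,691 − 12,249) / 18,220 = 2,442 / 18,220 = 0.134029.

0.1340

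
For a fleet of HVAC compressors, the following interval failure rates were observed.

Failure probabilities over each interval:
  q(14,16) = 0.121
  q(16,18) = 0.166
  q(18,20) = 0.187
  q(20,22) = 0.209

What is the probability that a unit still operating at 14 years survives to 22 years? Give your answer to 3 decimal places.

0.471

Survival from 14 to 22 is the product of surviving each interval: (1 − 0.121) × (1 − 0.166) × (1 − 0.187) × (1 − 0.209).
= 0.879 × 0.834 × 0.813 × 0.791 = 0.471435.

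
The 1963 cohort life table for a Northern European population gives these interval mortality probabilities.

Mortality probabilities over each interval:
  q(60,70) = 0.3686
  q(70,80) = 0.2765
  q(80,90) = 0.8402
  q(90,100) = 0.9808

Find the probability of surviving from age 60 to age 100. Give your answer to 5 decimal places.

0.00140

Survival from 60 to 100 is the product of surviving each interval: (1 − 0.3686) × (1 − 0.2765) × (1 − 0.8402) × (1 − 0.9808).
= 0.6314 × 0.7235 × 0.1598 × 0.0192 = 0.001402.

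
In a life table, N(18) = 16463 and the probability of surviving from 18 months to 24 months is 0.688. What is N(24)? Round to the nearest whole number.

11327

N(24) = N(18) × p = 16463 × 0.688 = 11327.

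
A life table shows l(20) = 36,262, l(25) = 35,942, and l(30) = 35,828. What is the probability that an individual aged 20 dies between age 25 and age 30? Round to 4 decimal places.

0.0031

This is the probability of reaching 25 but not 30, conditional on being alive at 20: (l(25) − l(30)) / l(20).
= (35,942 − 35,828) / 36,262 = 114 / 36,262 = 0.003144.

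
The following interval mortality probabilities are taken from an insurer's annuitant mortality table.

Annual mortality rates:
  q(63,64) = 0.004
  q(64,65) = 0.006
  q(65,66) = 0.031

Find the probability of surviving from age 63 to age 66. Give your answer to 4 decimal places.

0.9593

Chaining the interval survival probabilities: (1 − 0.004) × (1 − 0.006) × (1 − 0.031).
= 0.996 × 0.994 × 0.969 = 0.959333.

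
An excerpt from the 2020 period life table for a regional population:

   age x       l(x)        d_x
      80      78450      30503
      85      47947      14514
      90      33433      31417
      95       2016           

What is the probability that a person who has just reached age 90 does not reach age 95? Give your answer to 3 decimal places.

0.940

P(die before 95 | alive at 90) = 1 − l(95)/l(90) = 1 − 2016/33433 = (31417)/33433 = 0.939700.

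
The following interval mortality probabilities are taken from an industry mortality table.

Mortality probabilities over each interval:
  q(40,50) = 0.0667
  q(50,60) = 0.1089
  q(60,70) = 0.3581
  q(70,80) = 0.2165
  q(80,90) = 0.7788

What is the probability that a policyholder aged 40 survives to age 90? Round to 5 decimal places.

Survival from 40 to 90 is the product of surviving each interval: (1 − 0.0667) × (1 − 0.1089) × (1 − 0.3581) × (1 − 0.2165) × (1 − 0.7788).
= 0.9333 × 0.8911 × 0.6419 × 0.7835 × 0.2212 = 0.092521.

0.09252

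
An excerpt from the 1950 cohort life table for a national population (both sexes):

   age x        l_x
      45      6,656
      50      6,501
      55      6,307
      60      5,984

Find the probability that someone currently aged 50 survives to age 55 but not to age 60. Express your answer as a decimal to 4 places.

This is the probability of reaching 55 but not 60, conditional on being alive at 50: (l_55 − l_60) / l_50.
= (6,307 − 5,984) / 6,501 = 323 / 6,501 = 0.049685.

0.0497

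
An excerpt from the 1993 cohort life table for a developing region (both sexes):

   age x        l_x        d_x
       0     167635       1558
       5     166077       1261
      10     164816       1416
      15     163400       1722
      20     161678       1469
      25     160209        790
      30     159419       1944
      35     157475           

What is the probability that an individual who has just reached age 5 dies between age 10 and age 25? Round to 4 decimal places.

0.0277

This is the probability of reaching 10 but not 25, conditional on being alive at 5: (l_10 − l_25) / l_5.
= (164816 − 160209) / 166077 = 4607 / 166077 = 0.027740.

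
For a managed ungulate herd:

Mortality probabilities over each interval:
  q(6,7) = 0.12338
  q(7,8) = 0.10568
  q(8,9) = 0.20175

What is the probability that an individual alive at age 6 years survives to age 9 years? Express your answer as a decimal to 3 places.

The overall survival probability is (1 − 0.12338) × (1 − 0.10568) × (1 − 0.20175).
= 0.87662 × 0.89432 × 0.79825 = 0.625811.

0.626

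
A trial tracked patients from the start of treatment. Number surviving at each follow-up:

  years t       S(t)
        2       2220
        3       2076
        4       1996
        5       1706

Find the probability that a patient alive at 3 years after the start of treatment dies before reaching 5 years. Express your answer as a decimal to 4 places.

P(die before 5 | alive at 3) = 1 − S(5)/S(3) = 1 − 1706/2076 = (370)/2076 = 0.178227.

0.1782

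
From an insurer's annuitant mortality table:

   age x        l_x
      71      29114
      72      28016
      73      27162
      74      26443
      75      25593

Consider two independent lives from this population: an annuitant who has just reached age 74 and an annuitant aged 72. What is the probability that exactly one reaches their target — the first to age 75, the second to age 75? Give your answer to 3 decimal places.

0.113

p₁ = l_75/l_74 = 25593/26443 = 0.967855; p₂ = l_75/l_72 = 25593/28016 = 0.913514.
P(exactly one) = p₁(1−p₂) + (1−p₁)p₂ = 0.083706 + 0.029365 = 0.113071.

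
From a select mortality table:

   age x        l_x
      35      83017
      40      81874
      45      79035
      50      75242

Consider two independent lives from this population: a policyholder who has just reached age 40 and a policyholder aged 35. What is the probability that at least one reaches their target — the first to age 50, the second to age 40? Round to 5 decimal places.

p₁ = l_50/l_40 = 75242/81874 = 0.918997; p₂ = l_40/l_35 = 81874/83017 = 0.986232.
P(at least one) = 1 − (1−p₁)(1−p₂) = 1 − 0.081003 × 0.013768 = 0.998885.

0.99888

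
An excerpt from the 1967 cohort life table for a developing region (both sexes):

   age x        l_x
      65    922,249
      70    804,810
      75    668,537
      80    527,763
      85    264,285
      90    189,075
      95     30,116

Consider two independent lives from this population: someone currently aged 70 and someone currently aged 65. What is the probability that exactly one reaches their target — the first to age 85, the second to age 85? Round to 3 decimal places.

0.427

p₁ = l_85/l_70 = 264,285/804,810 = 0.328382; p₂ = l_85/l_65 = 264,285/922,249 = 0.286566.
P(exactly one) = p₁(1−p₂) + (1−p₁)p₂ = 0.234279 + 0.192463 = 0.426742.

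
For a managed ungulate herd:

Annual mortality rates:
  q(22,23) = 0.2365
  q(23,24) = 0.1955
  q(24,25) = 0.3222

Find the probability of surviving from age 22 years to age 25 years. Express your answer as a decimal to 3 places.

0.416

Survival from 22 to 25 is the product of surviving each interval: (1 − 0.2365) × (1 − 0.1955) × (1 − 0.3222).
= 0.7635 × 0.8045 × 0.6778 = 0.416329.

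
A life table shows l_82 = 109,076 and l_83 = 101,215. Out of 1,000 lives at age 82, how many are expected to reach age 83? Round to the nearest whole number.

928

The relevant probability is 101,215/109,076 = 0.927931.
Expected number = 1,000 × 0.927931 = 928.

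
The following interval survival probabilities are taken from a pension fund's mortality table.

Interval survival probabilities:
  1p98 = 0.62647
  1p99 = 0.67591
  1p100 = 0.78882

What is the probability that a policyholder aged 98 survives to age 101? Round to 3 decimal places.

3p98 = 0.62647 × 0.67591 × 0.78882.
= 0.334016.

0.334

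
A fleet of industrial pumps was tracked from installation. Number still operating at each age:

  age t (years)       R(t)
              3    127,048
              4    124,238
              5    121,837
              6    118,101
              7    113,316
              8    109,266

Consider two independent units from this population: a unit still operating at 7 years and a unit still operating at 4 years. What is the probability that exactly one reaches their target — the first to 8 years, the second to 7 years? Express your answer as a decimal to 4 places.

0.1174

p₁ = R(8)/R(7) = 109,266/113,316 = 0.964259; p₂ = R(7)/R(4) = 113,316/124,238 = 0.912088.
P(exactly one) = p₁(1−p₂) + (1−p₁)p₂ = 0.084770 + 0.032599 = 0.117369.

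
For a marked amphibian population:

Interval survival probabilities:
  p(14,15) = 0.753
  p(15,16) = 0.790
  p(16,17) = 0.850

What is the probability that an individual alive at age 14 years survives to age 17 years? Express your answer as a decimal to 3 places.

Chaining the interval survival probabilities: 0.753 × 0.790 × 0.850.
= 0.505640.

0.506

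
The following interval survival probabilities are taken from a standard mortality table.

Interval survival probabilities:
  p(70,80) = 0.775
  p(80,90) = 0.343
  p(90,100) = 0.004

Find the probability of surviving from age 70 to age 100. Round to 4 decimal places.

0.0011

P(survive 70→100) = 0.775 × 0.343 × 0.004.
= 0.001063.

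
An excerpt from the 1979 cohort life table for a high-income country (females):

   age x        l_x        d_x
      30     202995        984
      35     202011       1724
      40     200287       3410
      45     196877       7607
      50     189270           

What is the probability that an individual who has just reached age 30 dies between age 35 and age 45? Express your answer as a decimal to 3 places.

0.025

This is the probability of reaching 35 but not 45, conditional on being alive at 30: (l_35 − l_45) / l_30.
= (202011 − 196877) / 202995 = 5134 / 202995 = 0.025291.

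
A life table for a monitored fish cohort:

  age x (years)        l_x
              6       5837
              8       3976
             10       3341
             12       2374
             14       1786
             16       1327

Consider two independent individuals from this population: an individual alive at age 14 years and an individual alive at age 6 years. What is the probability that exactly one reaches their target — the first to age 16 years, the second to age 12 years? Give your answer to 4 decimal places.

p₁ = l_16/l_14 = 1327/1786 = 0.743001; p₂ = l_12/l_6 = 2374/5837 = 0.406716.
P(exactly one) = p₁(1−p₂) + (1−p₁)p₂ = 0.440811 + 0.104526 = 0.545336.

0.5453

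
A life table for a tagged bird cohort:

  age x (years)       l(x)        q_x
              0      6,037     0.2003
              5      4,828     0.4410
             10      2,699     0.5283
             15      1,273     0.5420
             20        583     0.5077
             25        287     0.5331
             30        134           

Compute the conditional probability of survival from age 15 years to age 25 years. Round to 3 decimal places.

0.225

The conditional survival probability is l(25)/l(15) = 287/1,273 = 0.225452.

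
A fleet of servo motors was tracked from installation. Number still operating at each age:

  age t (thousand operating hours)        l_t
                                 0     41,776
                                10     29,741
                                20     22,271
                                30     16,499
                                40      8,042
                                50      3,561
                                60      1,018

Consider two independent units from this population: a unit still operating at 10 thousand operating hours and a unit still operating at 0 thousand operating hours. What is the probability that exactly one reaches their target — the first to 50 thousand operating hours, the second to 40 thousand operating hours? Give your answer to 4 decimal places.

p₁ = l_50/l_10 = 3,561/29,741 = 0.119734; p₂ = l_40/l_0 = 8,042/41,776 = 0.192503.
P(exactly one) = p₁(1−p₂) + (1−p₁)p₂ = 0.096685 + 0.169454 = 0.266139.

0.2661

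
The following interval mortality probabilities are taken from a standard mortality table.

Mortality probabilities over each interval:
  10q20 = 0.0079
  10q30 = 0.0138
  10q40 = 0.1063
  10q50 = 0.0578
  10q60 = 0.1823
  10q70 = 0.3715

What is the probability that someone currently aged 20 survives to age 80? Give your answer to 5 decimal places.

The overall survival probability is (1 − 0.0079) × (1 − 0.0138) × (1 − 0.1063) × (1 − 0.0578) × (1 − 0.1823) × (1 − 0.3715).
= 0.9921 × 0.9862 × 0.8937 × 0.9422 × 0.8177 × 0.6285 = 0.423404.

0.42340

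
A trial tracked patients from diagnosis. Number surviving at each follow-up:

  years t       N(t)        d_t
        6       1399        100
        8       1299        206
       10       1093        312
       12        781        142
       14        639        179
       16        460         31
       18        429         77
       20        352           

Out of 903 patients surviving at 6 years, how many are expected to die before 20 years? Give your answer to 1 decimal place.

675.8

The relevant probability is 1 − 352/1399 = 0.748392.
Expected number = 903 × 0.748392 = 675.8.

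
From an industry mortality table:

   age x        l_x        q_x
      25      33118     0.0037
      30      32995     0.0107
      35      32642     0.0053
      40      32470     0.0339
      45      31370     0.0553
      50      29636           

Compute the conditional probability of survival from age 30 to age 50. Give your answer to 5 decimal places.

0.89820

We want 20p30 = l_50/l_30.
The conditional survival probability is l_50/l_30 = 29636/32995 = 0.898197.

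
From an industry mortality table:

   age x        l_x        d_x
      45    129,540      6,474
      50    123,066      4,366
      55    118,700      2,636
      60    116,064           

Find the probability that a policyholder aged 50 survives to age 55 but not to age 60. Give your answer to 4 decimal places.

This is the probability of reaching 55 but not 60, conditional on being alive at 50: (l_55 − l_60) / l_50.
= (118,700 − 116,064) / 123,066 = 2,636 / 123,066 = 0.021419.

0.0214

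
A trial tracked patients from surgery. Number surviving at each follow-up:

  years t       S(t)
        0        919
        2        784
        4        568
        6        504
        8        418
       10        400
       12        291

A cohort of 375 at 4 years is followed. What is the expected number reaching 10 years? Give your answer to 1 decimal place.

264.1

The relevant probability is 400/568 = 0.704225.
Expected number = 375 × 0.704225 = 264.1.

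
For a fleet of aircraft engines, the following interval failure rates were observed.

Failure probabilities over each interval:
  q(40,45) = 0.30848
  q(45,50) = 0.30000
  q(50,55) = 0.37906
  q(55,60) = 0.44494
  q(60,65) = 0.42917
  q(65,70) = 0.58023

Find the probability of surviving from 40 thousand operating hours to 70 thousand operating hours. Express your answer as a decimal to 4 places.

0.0400

Chaining the interval survival probabilities: (1 − 0.30848) × (1 − 0.30000) × (1 − 0.37906) × (1 − 0.44494) × (1 − 0.42917) × (1 − 0.58023).
= 0.69152 × 0.70000 × 0.62094 × 0.55506 × 0.57083 × 0.41977 = 0.039977.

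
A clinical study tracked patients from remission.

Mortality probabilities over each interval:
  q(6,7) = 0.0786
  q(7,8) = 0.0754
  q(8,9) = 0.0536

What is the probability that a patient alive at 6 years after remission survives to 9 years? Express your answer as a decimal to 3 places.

P(survive 6→9) = (1 − 0.0786) × (1 − 0.0754) × (1 − 0.0536).
= 0.9214 × 0.9246 × 0.9464 = 0.806263.

0.806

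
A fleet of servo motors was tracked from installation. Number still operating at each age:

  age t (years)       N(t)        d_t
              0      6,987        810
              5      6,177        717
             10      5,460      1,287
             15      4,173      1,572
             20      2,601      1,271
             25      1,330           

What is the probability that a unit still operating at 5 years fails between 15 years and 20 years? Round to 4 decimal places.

0.2545

This is the probability of reaching 15 but not 20, conditional on being operational at 5: (N(15) − N(20)) / N(5).
= (4,173 − 2,601) / 6,177 = 1,572 / 6,177 = 0.254492.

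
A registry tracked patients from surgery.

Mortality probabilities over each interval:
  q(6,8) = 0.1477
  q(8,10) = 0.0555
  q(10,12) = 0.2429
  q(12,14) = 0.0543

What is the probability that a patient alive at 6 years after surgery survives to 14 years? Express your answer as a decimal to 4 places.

0.5764

Survival from 6 to 14 is the product of surviving each interval: (1 − 0.1477) × (1 − 0.0555) × (1 − 0.2429) × (1 − 0.0543).
= 0.8523 × 0.9445 × 0.7571 × 0.9457 = 0.576370.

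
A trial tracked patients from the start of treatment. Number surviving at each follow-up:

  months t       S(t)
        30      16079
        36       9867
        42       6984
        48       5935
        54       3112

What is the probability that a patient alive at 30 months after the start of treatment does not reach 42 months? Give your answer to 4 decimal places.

P(die before 42 | alive at 30) = 1 − S(42)/S(30) = 1 − 6984/16079 = (9095)/16079 = 0.565645.

0.5656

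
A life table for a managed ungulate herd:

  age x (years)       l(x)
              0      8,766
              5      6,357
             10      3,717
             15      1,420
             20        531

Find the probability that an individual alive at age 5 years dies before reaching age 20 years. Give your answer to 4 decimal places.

P(die before 20 | alive at 5) = 1 − l(20)/l(5) = 1 − 531/6,357 = (5,826)/6,357 = 0.916470.

0.9165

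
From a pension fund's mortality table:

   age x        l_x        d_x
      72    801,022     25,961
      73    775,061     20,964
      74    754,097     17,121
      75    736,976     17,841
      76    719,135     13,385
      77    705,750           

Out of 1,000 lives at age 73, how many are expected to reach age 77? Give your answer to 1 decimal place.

The relevant probability is 705,750/775,061 = 0.910573.
Expected number = 1,000 × 0.910573 = 910.6.

910.6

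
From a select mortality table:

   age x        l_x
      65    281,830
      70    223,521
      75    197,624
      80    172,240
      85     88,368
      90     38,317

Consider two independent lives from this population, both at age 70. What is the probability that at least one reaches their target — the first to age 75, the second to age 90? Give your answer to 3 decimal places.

0.904

p₁ = l_75/l_70 = 197,624/223,521 = 0.884141; p₂ = l_90/l_70 = 38,317/223,521 = 0.171425.
P(at least one) = 1 − (1−p₁)(1−p₂) = 1 − 0.115859 × 0.828575 = 0.904002.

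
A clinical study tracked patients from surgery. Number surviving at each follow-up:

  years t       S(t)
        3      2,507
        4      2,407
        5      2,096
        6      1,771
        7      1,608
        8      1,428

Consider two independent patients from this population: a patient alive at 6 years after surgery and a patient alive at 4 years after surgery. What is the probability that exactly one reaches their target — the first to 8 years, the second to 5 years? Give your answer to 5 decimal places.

0.27283

p₁ = S(8)/S(6) = 1,428/1,771 = 0.806324; p₂ = S(5)/S(4) = 2,096/2,407 = 0.870794.
P(exactly one) = p₁(1−p₂) + (1−p₁)p₂ = 0.104182 + 0.168652 = 0.272834.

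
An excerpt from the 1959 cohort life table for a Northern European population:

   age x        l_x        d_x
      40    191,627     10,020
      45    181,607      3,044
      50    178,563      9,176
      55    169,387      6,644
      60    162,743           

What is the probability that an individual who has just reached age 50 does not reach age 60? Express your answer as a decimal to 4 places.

0.0886

P(die before 60 | alive at 50) = 1 − l_60/l_50 = 1 − 162,743/178,563 = (15,820)/178,563 = 0.088596.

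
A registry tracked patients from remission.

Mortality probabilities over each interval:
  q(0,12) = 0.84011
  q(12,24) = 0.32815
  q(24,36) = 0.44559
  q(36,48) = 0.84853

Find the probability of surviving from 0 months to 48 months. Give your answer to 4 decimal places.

Survival from 0 to 48 is the product of surviving each interval: (1 − 0.84011) × (1 − 0.32815) × (1 − 0.44559) × (1 − 0.84853).
= 0.15989 × 0.67185 × 0.55441 × 0.15147 = 0.009021.

0.0090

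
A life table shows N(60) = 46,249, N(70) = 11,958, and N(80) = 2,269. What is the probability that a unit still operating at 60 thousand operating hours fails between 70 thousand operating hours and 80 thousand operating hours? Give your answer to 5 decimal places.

0.20950

This is the probability of reaching 70 but not 80, conditional on being operational at 60: (N(70) − N(80)) / N(60).
= (11,958 − 2,269) / 46,249 = 9,689 / 46,249 = 0.209496.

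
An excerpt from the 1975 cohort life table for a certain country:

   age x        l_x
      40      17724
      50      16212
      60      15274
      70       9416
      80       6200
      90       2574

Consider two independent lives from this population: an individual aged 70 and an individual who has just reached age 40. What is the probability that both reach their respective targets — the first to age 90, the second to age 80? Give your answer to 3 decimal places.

0.096

p₁ = l_90/l_70 = 2574/9416 = 0.273364; p₂ = l_80/l_40 = 6200/17724 = 0.349808.
P(both) = p₁ × p₂ = 0.273364 × 0.349808 = 0.095625.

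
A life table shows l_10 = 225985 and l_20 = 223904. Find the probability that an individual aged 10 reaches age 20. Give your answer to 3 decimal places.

We want 10p10 = l_20/l_10.
The conditional survival probability is l_20/l_10 = 223904/225985 = 0.990791.

0.991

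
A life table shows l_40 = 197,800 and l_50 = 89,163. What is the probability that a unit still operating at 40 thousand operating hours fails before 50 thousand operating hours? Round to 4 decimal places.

0.5492

P(fail before 50 | operational at 40) = 1 − l_50/l_40 = 1 − 89,163/197,800 = (108,637)/197,800 = 0.549226.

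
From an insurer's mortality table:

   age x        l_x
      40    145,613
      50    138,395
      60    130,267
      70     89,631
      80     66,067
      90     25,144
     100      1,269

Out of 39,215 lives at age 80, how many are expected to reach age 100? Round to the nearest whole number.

753

The relevant probability is 1,269/66,067 = 0.019208.
Expected number = 39,215 × 0.019208 = 753.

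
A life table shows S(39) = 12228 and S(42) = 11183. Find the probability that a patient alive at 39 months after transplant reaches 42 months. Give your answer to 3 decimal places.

The conditional survival probability is S(42)/S(39) = 11183/12228 = 0.914540.

0.915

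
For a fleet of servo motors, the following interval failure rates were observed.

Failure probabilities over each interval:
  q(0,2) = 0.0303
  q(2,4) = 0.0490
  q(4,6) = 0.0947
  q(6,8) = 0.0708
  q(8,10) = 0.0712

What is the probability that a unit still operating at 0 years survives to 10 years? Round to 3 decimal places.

0.721

Chaining the interval survival probabilities: (1 − 0.0303) × (1 − 0.0490) × (1 − 0.0947) × (1 − 0.0708) × (1 − 0.0712).
= 0.9697 × 0.9510 × 0.9053 × 0.9292 × 0.9288 = 0.720513.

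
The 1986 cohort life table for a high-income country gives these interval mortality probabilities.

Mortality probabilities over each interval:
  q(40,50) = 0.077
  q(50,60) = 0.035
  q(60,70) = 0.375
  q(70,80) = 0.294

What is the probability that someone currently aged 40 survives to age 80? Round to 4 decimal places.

0.3930

P(survive 40→80) = (1 − 0.077) × (1 − 0.035) × (1 − 0.375) × (1 − 0.294).
= 0.923 × 0.965 × 0.625 × 0.706 = 0.393019.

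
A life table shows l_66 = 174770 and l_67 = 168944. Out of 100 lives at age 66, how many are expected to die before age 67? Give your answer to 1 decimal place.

The relevant probability is 1 − 168944/174770 = 0.033335.
Expected number = 100 × 0.033335 = 3.3.

3.3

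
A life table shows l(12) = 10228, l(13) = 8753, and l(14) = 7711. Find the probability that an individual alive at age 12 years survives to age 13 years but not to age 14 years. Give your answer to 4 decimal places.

This is the probability of reaching 13 but not 14, conditional on being alive at 12: (l(13) − l(14)) / l(12).
= (8753 − 7711) / 10228 = 1042 / 10228 = 0.101877.

0.1019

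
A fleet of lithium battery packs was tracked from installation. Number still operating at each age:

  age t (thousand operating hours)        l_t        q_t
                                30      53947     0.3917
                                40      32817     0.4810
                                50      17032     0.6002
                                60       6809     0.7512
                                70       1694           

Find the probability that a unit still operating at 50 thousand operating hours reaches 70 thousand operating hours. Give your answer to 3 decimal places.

0.099

The conditional survival probability is l_70/l_50 = 1694/17032 = 0.099460.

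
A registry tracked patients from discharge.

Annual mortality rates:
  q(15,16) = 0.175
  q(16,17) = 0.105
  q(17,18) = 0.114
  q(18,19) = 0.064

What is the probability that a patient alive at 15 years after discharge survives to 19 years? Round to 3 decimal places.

0.612

The overall survival probability is (1 − 0.175) × (1 − 0.105) × (1 − 0.114) × (1 − 0.064).
= 0.825 × 0.895 × 0.886 × 0.936 = 0.612331.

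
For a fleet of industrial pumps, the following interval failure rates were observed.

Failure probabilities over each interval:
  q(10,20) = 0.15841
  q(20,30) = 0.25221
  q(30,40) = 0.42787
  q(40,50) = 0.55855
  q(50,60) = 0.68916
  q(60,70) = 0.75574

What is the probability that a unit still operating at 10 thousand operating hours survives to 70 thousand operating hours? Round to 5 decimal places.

0.01207

The overall survival probability is (1 − 0.15841) × (1 − 0.25221) × (1 − 0.42787) × (1 − 0.55855) × (1 − 0.68916) × (1 − 0.75574).
= 0.84159 × 0.74779 × 0.57213 × 0.44145 × 0.31084 × 0.24426 = 0.012068.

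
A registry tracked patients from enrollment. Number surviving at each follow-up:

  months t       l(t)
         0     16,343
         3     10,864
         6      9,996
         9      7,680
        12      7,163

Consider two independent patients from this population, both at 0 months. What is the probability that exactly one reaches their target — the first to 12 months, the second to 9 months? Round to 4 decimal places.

p₁ = l(12)/l(0) = 7,163/16,343 = 0.438292; p₂ = l(9)/l(0) = 7,680/16,343 = 0.469926.
P(exactly one) = p₁(1−p₂) + (1−p₁)p₂ = 0.232327 + 0.263961 = 0.496288.

0.4963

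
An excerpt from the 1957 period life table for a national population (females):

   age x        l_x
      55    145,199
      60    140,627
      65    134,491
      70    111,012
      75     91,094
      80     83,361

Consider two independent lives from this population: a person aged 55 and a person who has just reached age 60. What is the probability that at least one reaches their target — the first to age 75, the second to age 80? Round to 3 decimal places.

0.848

p₁ = l_75/l_55 = 91,094/145,199 = 0.627373; p₂ = l_80/l_60 = 83,361/140,627 = 0.592781.
P(at least one) = 1 − (1−p₁)(1−p₂) = 1 − 0.372627 × 0.407219 = 0.848259.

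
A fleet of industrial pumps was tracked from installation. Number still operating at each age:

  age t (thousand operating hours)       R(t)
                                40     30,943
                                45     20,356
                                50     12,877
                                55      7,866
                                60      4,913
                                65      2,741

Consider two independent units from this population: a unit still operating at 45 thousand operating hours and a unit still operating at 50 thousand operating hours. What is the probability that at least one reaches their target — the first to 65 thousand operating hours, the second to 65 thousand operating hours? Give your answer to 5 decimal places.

p₁ = R(65)/R(45) = 2,741/20,356 = 0.134653; p₂ = R(65)/R(50) = 2,741/12,877 = 0.212860.
P(at least one) = 1 − (1−p₁)(1−p₂) = 1 − 0.865347 × 0.787140 = 0.318851.

0.31885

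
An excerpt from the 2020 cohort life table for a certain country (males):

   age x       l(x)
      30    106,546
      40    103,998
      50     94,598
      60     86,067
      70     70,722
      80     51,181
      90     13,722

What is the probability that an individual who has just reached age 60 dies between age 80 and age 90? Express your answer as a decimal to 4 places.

0.4352

This is the probability of reaching 80 but not 90, conditional on being alive at 60: (l(80) − l(90)) / l(60).
= (51,181 − 13,722) / 86,067 = 37,459 / 86,067 = 0.435231.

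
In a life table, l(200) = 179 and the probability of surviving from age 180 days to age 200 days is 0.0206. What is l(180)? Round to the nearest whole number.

8689

l(180) = l(200) / p = 179 / 0.0206 = 8689.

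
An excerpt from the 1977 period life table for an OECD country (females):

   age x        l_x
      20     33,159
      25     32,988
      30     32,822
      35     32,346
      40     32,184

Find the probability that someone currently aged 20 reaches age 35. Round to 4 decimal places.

We want 15p20 = l_35/l_20.
The conditional survival probability is l_35/l_20 = 32,346/33,159 = 0.975482.

0.9755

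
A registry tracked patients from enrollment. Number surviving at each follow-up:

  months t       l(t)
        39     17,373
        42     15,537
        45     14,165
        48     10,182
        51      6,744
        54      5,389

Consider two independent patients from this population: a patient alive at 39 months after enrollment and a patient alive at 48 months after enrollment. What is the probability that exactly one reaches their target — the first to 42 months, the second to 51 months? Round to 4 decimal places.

p₁ = l(42)/l(39) = 15,537/17,373 = 0.894319; p₂ = l(51)/l(48) = 6,744/10,182 = 0.662345.
P(exactly one) = p₁(1−p₂) + (1−p₁)p₂ = 0.301971 + 0.069997 = 0.371969.

0.3720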